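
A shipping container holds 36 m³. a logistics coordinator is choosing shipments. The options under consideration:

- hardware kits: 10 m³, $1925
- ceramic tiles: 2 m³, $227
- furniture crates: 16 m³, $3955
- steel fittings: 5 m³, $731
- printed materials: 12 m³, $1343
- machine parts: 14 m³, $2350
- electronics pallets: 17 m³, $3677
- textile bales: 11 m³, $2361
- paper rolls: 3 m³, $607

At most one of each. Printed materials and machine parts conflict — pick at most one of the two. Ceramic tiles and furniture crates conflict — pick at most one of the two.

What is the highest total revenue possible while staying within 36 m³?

8239

Density check — furniture crates 247.19, electronics pallets 216.29, textile bales 214.64, paper rolls 202.33 are the best per m³.
Furniture crates + electronics pallets + paper rolls uses 36 of the 36 m³ and totals 8239.
Next best is furniture crates + steel fittings + textile bales + paper rolls at 7654 (35 m³) — short by 585.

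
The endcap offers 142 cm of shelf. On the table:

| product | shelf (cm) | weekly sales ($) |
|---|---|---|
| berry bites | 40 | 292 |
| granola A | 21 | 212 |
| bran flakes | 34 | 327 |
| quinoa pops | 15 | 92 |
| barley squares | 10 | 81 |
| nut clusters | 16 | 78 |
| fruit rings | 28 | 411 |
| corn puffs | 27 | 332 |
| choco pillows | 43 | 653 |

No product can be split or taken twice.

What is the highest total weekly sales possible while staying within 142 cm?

Taking the top-ratio products first gives granola A + barley squares + fruit rings + corn puffs + choco pillows for 1689 (129 cm).
The 21 cm tied up in granola A is better spent on bran flakes — total rises to 1804 (142 cm).
Every other selection either busts 142 cm or fails to beat 1804.

1804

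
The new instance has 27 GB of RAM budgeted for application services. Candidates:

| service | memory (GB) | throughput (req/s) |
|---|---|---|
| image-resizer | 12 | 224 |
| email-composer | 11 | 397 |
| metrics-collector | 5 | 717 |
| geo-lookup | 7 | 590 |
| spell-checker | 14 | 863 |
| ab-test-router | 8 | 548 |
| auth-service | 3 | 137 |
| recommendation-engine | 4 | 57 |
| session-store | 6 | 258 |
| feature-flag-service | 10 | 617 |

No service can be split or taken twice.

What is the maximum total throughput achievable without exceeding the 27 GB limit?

2170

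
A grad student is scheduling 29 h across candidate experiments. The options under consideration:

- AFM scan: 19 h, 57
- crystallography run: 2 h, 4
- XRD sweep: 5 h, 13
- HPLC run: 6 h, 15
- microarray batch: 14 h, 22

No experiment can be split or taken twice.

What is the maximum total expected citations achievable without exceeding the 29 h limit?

76

Filling by ratio: AFM scan + crystallography run + XRD sweep for 74, with 3 h left unused.
Dropping XRD sweep frees 5 h; slotting in HPLC run (6 h) lifts the total to 76 at 27 h.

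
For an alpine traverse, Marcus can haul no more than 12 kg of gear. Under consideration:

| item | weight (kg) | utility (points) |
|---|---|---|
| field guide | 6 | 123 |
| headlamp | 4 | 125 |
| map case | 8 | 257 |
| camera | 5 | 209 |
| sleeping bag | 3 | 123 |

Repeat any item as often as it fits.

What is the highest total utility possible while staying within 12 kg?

The ratio heuristic lands on 2×camera (418) but leaves 2 kg idle.
Replace 2×camera with 4×sleeping bag: the trade gains 74 net, giving 492 at 12 kg.
Nothing else within 12 kg beats 492.

492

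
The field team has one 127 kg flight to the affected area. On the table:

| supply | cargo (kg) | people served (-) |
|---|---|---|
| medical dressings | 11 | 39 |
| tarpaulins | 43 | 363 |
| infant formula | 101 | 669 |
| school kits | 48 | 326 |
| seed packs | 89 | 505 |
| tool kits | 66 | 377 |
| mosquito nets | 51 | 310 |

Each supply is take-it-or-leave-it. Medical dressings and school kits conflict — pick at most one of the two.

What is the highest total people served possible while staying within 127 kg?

779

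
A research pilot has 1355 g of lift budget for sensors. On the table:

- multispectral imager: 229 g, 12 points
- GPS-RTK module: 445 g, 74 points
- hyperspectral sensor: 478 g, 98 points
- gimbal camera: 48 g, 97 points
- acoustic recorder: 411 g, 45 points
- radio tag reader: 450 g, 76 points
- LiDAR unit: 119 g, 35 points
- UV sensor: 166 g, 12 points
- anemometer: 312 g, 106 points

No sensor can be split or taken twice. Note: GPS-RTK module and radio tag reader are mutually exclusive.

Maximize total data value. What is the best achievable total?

Ranking by ratio (data value/g): gimbal camera 2.02, anemometer 0.34, LiDAR unit 0.29, hyperspectral sensor 0.21.
Filling by ratio: multispectral imager + hyperspectral sensor + gimbal camera + LiDAR unit + UV sensor + anemometer for 360, with 3 g left unused.
Dropping multispectral imager and LiDAR unit and UV sensor frees 514 g; slotting in radio tag reader (450 g) lifts the total to 377 at 1288 g.
Runner-up GPS-RTK module + hyperspectral sensor + gimbal camera + anemometer tops out at 375.

377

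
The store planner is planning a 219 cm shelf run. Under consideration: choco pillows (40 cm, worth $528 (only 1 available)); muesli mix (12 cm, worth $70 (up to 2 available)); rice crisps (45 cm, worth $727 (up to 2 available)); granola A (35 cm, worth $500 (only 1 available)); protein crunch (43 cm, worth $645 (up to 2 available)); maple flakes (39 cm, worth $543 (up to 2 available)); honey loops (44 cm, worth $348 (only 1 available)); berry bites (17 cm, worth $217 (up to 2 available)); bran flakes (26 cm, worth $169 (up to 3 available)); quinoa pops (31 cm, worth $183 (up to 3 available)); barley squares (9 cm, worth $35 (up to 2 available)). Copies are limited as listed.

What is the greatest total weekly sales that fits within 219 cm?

3287

The ratio heuristic lands on 2×rice crisps + granola A + 2×protein crunch (3244) but leaves 8 cm idle.
Replace granola A with maple flakes: the trade gains 43 net, giving 3287 at 215 cm.
Every other selection either busts 219 cm or exceeds an availability limit or fails to beat 3287.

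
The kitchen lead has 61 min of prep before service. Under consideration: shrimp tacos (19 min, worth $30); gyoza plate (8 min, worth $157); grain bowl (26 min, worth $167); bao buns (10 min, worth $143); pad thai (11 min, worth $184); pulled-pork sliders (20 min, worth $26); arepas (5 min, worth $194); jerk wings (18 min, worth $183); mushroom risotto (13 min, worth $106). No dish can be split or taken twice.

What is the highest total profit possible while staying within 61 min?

861

Density check — arepas 38.80, gyoza plate 19.62, pad thai 16.73 are the best per min.
Gyoza plate + bao buns + pad thai + arepas + jerk wings uses 52 of the 61 min and totals 861.
Runner-up gyoza plate + grain bowl + bao buns + pad thai + arepas tops out at 845.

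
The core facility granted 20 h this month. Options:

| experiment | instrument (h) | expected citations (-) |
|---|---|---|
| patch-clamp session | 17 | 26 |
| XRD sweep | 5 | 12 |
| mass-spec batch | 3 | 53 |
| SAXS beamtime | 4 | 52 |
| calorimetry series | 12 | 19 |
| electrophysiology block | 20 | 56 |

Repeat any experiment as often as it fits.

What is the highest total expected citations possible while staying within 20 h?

318

The ratio ordering already packs tightly: 6×mass-spec batch, 18 h, 318.
Every other selection either busts 20 h or fails to beat 318.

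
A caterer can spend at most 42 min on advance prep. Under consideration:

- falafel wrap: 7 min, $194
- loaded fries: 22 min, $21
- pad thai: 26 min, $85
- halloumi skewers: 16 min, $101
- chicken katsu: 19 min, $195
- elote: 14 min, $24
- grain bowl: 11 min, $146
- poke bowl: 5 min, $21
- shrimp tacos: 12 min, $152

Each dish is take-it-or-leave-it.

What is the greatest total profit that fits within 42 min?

556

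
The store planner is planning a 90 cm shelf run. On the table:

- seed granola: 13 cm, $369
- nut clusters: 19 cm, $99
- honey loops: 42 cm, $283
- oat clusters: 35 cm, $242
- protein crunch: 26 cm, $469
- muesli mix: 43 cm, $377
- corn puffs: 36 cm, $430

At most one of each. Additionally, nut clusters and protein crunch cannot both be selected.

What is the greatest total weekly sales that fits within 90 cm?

1268

Seed granola + protein crunch + corn puffs uses 75 of the 90 cm and totals 1268.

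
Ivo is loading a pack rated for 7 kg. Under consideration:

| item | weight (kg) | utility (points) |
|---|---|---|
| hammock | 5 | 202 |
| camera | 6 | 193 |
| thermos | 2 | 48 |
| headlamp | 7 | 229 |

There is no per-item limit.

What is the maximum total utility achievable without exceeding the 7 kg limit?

Taking hammock + thermos: 7 kg used, 250 in utility.
Every other selection either busts 7 kg or fails to beat 250.

250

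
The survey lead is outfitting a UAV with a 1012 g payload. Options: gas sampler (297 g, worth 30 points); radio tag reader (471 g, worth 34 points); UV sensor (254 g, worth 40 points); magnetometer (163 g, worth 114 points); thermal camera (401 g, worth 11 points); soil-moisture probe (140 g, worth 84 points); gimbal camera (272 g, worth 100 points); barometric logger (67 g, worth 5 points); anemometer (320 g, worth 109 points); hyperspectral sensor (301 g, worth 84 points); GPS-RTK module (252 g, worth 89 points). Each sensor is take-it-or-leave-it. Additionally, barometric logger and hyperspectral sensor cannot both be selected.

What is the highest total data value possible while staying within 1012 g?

412

Taking the top-ratio sensors first gives magnetometer + soil-moisture probe + gimbal camera + barometric logger + GPS-RTK module for 392 (894 g).
Replace GPS-RTK module with anemometer: the trade gains 20 net, giving 412 at 962 g.
Magnetometer + gimbal camera + anemometer + GPS-RTK module (1007 g) also reaches 412 — a tie, but nothing goes higher.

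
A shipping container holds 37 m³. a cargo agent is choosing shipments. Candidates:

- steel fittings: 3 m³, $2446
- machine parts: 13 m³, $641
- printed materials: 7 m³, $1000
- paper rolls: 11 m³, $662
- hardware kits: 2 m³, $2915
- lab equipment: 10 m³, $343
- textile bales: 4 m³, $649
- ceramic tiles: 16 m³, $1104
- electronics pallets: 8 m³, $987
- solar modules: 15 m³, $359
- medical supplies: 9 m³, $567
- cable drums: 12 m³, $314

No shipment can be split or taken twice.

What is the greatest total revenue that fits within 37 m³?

The ratio heuristic lands on steel fittings + printed materials + hardware kits + textile bales + electronics pallets + medical supplies (8564) but leaves 4 m³ idle.
The 9 m³ tied up in medical supplies is better spent on paper rolls — total rises to 8659 (35 m³).
Every other selection either busts 37 m³ or fails to beat 8659.

8659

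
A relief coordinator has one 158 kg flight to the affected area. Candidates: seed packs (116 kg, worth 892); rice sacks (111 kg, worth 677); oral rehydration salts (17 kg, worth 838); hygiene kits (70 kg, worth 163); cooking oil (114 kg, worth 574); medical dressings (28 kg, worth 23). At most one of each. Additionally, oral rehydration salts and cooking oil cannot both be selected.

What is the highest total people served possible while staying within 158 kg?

Taking seed packs + oral rehydration salts: 133 kg used, 1730 in people served.

1730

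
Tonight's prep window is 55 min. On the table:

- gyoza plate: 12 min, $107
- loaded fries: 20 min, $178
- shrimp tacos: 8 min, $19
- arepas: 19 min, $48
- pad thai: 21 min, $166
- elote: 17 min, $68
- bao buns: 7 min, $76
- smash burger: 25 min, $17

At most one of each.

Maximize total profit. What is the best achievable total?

451

Taking the top-ratio dishes first gives gyoza plate + loaded fries + shrimp tacos + bao buns for 380 (47 min).
Dropping shrimp tacos and bao buns frees 15 min; slotting in pad thai (21 min) lifts the total to 451 at 53 min.
No other feasible combination exceeds 451.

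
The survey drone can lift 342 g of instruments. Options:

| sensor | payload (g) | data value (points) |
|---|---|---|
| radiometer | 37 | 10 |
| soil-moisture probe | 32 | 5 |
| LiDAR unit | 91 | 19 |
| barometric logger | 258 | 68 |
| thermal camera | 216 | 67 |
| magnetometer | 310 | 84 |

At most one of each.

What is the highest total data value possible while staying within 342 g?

Greedy by ratio would take radiometer + soil-moisture probe + thermal camera: 285 g used, total 82.
Replace radiometer with LiDAR unit: the trade gains 9 net, giving 91 at 339 g.
Runner-up soil-moisture probe + magnetometer tops out at 89.

91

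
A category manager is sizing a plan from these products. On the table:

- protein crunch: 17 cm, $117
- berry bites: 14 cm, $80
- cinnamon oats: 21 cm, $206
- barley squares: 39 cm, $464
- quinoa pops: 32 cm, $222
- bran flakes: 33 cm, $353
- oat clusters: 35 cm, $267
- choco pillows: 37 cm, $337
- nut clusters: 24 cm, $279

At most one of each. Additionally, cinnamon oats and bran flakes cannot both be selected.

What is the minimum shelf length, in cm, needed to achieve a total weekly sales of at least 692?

63

Look for the lowest-shelf combination reaching 692.
barley squares + nut clusters: 743 weekly sales at 63 cm.
No combination under 63 cm hits 692.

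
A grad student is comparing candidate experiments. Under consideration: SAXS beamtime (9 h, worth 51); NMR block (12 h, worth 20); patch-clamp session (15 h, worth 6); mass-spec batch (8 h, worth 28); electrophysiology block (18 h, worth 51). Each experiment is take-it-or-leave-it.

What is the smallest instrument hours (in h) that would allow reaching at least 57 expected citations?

17

Look for the lowest-instrument combination reaching 57.
SAXS beamtime + mass-spec batch: 79 expected citations at 17 h.
Below 17 h the best achievable stays under 57.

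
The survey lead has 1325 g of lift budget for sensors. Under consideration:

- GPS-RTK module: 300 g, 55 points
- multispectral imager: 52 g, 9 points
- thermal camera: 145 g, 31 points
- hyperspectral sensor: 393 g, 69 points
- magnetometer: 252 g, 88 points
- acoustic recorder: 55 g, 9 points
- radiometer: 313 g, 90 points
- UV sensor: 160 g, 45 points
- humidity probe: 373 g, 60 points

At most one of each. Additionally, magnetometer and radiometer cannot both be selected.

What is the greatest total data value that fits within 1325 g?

By data value per g: magnetometer 0.35, radiometer 0.29, UV sensor 0.28, thermal camera 0.21 lead.
Best packing: GPS-RTK module + multispectral imager + thermal camera + hyperspectral sensor + magnetometer + UV sensor — 1302 g, 297 total.
GPS-RTK module + thermal camera + hyperspectral sensor + magnetometer + acoustic recorder + UV sensor (1305 g) also reaches 297 — a tie, but nothing goes higher.

297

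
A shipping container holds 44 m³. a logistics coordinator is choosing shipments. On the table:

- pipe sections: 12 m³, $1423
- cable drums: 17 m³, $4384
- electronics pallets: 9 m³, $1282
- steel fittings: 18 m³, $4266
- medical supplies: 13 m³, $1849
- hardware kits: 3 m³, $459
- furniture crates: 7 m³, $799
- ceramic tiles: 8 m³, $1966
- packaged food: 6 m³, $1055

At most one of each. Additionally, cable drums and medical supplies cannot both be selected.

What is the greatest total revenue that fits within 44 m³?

10616

The ratio ordering already packs tightly: cable drums + steel fittings + ceramic tiles, 43 m³, 10616.
No other feasible combination exceeds 10616.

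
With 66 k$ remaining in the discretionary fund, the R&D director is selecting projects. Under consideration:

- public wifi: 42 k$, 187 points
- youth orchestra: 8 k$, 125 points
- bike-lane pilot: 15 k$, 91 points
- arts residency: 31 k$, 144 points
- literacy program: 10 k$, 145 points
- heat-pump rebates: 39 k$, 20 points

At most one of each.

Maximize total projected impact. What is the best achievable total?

By projected impact per k$: youth orchestra 15.62, literacy program 14.50, bike-lane pilot 6.07, arts residency 4.65 lead.
Youth orchestra + bike-lane pilot + arts residency + literacy program uses 64 of the 66 k$ and totals 505.

505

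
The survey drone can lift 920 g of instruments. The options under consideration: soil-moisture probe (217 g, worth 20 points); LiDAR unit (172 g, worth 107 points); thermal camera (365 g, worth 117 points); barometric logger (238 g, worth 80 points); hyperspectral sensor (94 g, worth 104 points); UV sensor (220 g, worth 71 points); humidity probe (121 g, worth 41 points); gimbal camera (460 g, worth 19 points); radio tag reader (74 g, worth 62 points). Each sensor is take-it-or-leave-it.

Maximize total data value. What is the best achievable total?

Ranking by ratio (data value/g): hyperspectral sensor 1.11, radio tag reader 0.84, LiDAR unit 0.62, humidity probe 0.34.
Best packing: LiDAR unit + barometric logger + hyperspectral sensor + UV sensor + humidity probe + radio tag reader — 919 g, 465 total.

465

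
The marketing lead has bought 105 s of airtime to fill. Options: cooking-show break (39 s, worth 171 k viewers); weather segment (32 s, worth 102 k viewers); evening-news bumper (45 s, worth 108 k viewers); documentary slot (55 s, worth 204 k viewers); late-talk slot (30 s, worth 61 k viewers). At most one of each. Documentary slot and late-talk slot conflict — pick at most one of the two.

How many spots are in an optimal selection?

2

The maximum expected reach within 105 s is 375.
cooking-show break + documentary slot hits 375 at 94 s.
All optima have 2 spots.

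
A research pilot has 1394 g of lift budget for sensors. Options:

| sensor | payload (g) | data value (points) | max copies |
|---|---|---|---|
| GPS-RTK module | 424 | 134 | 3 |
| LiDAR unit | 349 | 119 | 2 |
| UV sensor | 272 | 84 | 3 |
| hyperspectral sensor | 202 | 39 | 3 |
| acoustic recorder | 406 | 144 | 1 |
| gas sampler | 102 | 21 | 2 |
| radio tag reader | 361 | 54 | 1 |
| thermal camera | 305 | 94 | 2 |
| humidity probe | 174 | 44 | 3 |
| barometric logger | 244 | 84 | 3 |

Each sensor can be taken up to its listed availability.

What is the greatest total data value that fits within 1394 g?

466

Greedy by ratio would take acoustic recorder + humidity probe + 3×barometric logger: 1312 g used, total 440.
The 662 g tied up in humidity probe and 2×barometric logger is better spent on 2×LiDAR unit — total rises to 466 (1348 g).
Every other selection either busts 1394 g or exceeds an availability limit or fails to beat 466.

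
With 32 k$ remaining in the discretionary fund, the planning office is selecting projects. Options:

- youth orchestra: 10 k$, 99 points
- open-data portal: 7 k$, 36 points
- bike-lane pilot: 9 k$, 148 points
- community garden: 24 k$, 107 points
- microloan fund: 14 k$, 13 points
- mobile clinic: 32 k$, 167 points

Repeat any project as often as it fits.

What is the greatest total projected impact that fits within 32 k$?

Taking 3×bike-lane pilot: 27 k$ used, 444 in projected impact.
That's the maximum — no swap from here does better than 444.

444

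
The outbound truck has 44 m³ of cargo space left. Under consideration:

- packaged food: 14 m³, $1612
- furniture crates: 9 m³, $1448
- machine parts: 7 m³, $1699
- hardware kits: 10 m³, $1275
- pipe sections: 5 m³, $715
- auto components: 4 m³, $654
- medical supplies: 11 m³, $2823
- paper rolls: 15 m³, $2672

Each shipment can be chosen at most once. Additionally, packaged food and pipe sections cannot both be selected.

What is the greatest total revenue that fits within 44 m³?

Greedy by ratio would take machine parts + pipe sections + auto components + medical supplies + paper rolls: 42 m³ used, total 8563.
The 9 m³ tied up in pipe sections and auto components is better spent on furniture crates — total rises to 8642 (42 m³).

8642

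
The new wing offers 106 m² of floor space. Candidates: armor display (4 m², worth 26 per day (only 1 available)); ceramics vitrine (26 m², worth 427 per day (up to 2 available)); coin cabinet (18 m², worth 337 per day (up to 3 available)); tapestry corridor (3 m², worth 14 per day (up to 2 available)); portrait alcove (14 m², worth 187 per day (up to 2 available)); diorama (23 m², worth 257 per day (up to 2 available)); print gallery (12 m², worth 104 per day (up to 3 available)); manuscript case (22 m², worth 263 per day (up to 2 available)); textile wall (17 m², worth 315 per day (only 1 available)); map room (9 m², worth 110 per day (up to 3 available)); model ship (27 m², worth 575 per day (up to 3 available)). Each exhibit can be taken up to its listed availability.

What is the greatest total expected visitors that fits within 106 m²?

The ratio ordering already packs tightly: armor display + coin cabinet + tapestry corridor + 3×model ship, 106 m², 2102.
Nothing else within 106 m² beats 2102.

2102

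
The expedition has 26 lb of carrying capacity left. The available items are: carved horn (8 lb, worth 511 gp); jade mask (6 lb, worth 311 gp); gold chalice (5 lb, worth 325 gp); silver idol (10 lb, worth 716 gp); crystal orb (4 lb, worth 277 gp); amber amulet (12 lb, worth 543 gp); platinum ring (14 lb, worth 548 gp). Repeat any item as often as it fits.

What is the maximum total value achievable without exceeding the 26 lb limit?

Ranking by ratio (value/lb): silver idol 71.60, crystal orb 69.25, gold chalice 65.00, carved horn 63.88.
Greedy by ratio would take 2×silver idol + crystal orb: 24 lb used, total 1709.
Replace silver idol with 3×crystal orb: the trade gains 115 net, giving 1824 at 26 lb.

1824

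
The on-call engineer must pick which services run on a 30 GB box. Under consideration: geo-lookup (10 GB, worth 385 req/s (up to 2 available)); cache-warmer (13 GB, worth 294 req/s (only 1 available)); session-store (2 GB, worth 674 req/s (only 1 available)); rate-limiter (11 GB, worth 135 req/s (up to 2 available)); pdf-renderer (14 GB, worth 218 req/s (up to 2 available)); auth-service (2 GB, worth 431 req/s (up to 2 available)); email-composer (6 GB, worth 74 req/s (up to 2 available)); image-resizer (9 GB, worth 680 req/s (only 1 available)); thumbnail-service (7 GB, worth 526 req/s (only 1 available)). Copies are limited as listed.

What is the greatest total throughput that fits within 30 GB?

Session-store + 2×auth-service + email-composer + image-resizer + thumbnail-service uses 28 of the 30 GB and totals 2816.

2816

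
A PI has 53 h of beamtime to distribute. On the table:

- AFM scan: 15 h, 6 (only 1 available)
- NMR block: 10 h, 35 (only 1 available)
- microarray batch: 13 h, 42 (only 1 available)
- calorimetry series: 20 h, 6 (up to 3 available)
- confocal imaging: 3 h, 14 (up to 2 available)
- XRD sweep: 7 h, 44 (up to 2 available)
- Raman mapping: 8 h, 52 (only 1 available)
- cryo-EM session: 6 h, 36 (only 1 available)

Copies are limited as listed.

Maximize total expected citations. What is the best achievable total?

The ratio heuristic lands on NMR block + 2×confocal imaging + 2×XRD sweep + Raman mapping + cryo-EM session (239) but leaves 9 h idle.
The 6 h tied up in 2×confocal imaging is better spent on microarray batch — total rises to 253 (51 h).
No other feasible combination exceeds 253.

253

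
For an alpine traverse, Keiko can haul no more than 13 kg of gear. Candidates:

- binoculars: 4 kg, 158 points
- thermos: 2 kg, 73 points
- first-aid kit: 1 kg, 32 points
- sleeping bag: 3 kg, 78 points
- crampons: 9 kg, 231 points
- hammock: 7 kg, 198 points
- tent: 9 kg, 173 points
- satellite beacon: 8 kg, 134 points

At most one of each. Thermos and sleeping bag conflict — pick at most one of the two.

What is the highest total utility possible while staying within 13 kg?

429

Best packing: binoculars + thermos + hammock — 13 kg, 429 total.
Runner-up binoculars + crampons tops out at 389.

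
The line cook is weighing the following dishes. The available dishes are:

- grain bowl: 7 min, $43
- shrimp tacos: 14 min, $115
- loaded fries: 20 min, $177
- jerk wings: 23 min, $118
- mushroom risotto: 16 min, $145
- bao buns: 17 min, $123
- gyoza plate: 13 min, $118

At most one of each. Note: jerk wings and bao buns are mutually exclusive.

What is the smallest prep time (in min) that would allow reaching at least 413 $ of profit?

49

Minimise min subject to total profit ≥ 413.
loaded fries + mushroom risotto + gyoza plate reaches 440 using 49 min.
Below 49 min the best achievable stays under 413.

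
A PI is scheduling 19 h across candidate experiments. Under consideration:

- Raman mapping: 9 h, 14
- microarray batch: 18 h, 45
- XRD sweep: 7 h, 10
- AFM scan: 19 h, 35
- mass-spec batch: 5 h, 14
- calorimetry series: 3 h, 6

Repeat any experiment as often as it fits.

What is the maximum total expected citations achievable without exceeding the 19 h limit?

48

Best packing: 3×mass-spec batch + calorimetry series — 18 h, 48 total.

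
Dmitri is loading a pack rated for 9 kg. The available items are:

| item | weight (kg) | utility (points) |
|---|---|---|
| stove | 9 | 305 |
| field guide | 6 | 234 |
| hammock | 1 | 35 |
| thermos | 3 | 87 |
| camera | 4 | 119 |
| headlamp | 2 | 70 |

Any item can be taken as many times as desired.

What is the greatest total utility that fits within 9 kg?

Best packing: field guide + 3×hammock — 9 kg, 339 total.
That's the maximum — no swap from here does better than 339.

339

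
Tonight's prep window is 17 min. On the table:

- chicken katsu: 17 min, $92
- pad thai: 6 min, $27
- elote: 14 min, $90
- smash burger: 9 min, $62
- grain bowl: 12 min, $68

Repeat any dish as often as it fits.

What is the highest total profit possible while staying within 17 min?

Greedy by ratio would take pad thai + smash burger: 15 min used, total 89.
Dropping pad thai and smash burger frees 15 min; slotting in chicken katsu (17 min) lifts the total to 92 at 17 min.
Every other selection either busts 17 min or fails to beat 92.

92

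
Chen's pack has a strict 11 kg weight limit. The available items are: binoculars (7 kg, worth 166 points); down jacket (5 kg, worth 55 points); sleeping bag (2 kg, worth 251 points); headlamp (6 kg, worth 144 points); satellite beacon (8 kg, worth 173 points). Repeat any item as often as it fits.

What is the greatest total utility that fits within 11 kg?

5×sleeping bag uses 10 of the 11 kg and totals 1255.

1255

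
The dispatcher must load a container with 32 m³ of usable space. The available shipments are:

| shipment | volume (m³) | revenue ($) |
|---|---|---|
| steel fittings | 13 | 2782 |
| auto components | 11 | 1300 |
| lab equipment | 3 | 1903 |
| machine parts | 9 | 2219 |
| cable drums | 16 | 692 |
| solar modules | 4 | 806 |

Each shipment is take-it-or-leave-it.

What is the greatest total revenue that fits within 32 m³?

The ratio ordering already packs tightly: steel fittings + lab equipment + machine parts + solar modules, 29 m³, 7710.

7710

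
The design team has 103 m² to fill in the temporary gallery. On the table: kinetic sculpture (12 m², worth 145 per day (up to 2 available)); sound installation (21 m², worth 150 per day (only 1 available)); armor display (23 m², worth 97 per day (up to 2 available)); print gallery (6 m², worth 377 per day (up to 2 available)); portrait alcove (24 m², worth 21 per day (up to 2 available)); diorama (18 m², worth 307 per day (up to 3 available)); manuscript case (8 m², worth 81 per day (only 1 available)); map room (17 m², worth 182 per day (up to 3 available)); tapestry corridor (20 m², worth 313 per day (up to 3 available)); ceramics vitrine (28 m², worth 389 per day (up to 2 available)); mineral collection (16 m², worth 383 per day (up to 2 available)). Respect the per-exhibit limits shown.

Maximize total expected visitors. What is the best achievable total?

2453

Greedy by ratio would take 2×print gallery + 3×diorama + 2×mineral collection: 98 m² used, total 2441.
The 36 m² tied up in 2×diorama is better spent on 2×tapestry corridor — total rises to 2453 (102 m²).
Every other selection either busts 103 m² or exceeds an availability limit or fails to beat 2453.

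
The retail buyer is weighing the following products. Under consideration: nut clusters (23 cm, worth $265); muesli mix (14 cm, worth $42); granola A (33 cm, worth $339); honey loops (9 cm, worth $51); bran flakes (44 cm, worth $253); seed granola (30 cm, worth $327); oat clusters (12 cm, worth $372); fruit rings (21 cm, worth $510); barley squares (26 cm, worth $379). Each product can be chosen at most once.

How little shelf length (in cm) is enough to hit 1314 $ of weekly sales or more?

Need the lightest bundle worth ≥ 1314.
nut clusters + oat clusters + fruit rings + barley squares: 1526 weekly sales at 82 cm.
Below 82 cm the best achievable stays under 1314.

82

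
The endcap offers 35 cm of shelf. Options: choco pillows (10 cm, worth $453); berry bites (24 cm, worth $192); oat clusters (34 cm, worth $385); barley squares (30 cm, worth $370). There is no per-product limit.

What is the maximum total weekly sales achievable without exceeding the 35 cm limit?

1359

Density check — choco pillows 45.30, barley squares 12.33, oat clusters 11.32 are the best per cm.
3×choco pillows uses 30 of the 35 cm and totals 1359.
The spare 5 cm is too small for any remaining product, and no exchange beats 1359.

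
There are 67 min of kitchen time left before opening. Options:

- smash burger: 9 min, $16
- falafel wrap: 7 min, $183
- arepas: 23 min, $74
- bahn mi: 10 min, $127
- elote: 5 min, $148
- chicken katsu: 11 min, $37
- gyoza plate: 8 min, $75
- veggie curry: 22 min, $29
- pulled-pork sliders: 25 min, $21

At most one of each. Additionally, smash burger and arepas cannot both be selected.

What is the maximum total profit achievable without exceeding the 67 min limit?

644

By profit per min: elote 29.60, falafel wrap 26.14, bahn mi 12.70, gyoza plate 9.38 lead.
Taking falafel wrap + arepas + bahn mi + elote + chicken katsu + gyoza plate: 64 min used, 644 in profit.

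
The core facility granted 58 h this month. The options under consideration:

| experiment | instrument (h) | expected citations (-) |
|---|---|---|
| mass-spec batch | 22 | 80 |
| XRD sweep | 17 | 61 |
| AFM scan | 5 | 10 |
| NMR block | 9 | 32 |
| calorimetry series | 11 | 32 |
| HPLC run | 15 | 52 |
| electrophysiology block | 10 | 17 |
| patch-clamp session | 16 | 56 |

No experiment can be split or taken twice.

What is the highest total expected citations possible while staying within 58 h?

201

Ranking by ratio (expected citations/h): mass-spec batch 3.64, XRD sweep 3.59, NMR block 3.56, patch-clamp session 3.50.
The ratio heuristic lands on mass-spec batch + XRD sweep + AFM scan + NMR block (183) but leaves 5 h idle.
Dropping mass-spec batch and AFM scan frees 27 h; slotting in HPLC run + patch-clamp session (31 h) lifts the total to 201 at 57 h.
Runner-up mass-spec batch + NMR block + calorimetry series + patch-clamp session tops out at 200.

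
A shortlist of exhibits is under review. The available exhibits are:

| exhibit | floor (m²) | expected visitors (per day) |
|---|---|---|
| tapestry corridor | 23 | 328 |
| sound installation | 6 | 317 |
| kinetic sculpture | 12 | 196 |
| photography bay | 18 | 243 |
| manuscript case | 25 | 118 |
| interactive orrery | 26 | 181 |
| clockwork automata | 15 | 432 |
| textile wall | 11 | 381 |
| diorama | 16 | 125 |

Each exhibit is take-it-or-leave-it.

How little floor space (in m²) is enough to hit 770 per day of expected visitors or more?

26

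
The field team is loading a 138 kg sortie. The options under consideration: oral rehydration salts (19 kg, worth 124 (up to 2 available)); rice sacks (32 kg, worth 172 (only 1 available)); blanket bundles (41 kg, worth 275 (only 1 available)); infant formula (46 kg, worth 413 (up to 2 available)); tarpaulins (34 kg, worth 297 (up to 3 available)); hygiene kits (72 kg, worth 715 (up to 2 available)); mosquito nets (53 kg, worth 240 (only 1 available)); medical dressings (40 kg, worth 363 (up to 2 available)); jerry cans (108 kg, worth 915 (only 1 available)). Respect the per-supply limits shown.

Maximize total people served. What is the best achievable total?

The ratio heuristic lands on oral rehydration salts + hygiene kits + medical dressings (1202) but leaves 7 kg idle.
Replace medical dressings with infant formula: the trade gains 50 net, giving 1252 at 137 kg.

1252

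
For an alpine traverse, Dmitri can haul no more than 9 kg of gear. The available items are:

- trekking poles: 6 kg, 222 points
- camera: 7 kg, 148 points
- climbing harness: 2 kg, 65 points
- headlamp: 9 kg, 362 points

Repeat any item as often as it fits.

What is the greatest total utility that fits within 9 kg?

Taking headlamp: 9 kg used, 362 in utility.
Nothing else within 9 kg beats 362.

362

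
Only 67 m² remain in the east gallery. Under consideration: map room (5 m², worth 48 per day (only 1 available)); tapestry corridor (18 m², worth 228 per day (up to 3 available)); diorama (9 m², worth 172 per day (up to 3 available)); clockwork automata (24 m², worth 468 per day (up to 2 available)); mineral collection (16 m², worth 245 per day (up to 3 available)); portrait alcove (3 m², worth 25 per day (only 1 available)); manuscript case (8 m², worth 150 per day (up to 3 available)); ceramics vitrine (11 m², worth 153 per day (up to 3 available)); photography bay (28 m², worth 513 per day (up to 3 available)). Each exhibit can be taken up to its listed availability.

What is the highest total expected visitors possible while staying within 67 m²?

Filling by ratio: 2×diorama + 2×clockwork automata for 1280, with 1 m² left unused.
Replace clockwork automata with diorama + 2×manuscript case: the trade gains 4 net, giving 1284 at 67 m².

1284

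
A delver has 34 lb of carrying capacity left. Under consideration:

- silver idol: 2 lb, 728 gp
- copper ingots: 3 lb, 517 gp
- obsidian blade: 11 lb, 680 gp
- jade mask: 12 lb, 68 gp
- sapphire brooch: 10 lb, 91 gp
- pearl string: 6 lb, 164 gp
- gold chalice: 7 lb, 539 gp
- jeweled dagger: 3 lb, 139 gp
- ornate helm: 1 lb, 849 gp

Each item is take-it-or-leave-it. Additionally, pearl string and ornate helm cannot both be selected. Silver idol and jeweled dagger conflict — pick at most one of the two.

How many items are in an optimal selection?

The maximum value within 34 lb is 3404.
silver idol + copper ingots + obsidian blade + sapphire brooch + gold chalice + ornate helm hits 3404 at 34 lb.
All optima have 6 items.

6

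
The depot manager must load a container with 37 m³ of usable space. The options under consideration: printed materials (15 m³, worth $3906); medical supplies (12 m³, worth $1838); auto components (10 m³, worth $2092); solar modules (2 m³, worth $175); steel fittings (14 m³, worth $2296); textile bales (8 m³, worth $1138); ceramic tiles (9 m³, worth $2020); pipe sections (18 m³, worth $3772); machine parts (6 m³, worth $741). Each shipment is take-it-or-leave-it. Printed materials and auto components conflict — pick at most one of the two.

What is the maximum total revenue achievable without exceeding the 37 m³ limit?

Best packing: auto components + ceramic tiles + pipe sections — 37 m³, 7884 total.

7884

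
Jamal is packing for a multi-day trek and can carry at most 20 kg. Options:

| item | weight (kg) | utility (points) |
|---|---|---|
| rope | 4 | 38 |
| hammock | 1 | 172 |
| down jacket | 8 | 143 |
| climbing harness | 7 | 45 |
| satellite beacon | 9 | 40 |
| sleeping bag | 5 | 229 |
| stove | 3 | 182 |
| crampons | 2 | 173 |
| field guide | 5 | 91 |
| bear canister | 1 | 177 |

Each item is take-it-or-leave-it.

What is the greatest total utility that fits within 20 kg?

Density check — bear canister 177.00, hammock 172.00, crampons 86.50 are the best per kg.
Taking the top-ratio items first gives hammock + sleeping bag + stove + crampons + field guide + bear canister for 1024 (17 kg).
The 5 kg tied up in field guide is better spent on down jacket — total rises to 1076 (20 kg).
An exhaustive check of the 1024 subsets confirms 1076.

1076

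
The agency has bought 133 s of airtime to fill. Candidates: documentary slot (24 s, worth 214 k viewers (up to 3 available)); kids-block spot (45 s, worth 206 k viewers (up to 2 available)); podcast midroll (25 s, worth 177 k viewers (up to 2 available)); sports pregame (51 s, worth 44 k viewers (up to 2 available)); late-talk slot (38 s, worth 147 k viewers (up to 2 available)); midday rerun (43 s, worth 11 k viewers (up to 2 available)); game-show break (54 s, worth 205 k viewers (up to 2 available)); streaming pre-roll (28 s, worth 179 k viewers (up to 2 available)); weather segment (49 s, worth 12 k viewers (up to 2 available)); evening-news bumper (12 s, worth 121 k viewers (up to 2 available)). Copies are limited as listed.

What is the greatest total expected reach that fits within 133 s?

Ranking by ratio (expected reach/s): evening-news bumper 10.08, documentary slot 8.92, podcast midroll 7.08, streaming pre-roll 6.39.
Taking the top-ratio spots first gives 3×documentary slot + podcast midroll + 2×evening-news bumper for 1061 (121 s).
Dropping podcast midroll frees 25 s; slotting in streaming pre-roll (28 s) lifts the total to 1063 at 124 s.

1063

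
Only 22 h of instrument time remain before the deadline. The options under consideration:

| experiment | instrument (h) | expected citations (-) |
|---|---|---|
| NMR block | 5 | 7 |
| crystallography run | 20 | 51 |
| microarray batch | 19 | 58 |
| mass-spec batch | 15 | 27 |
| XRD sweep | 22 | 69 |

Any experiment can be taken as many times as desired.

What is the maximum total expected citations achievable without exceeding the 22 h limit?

Ranking by ratio (expected citations/h): XRD sweep 3.14, microarray batch 3.05, crystallography run 2.55.
Best packing: XRD sweep — 22 h, 69 total.
Every other selection either busts 22 h or fails to beat 69.

69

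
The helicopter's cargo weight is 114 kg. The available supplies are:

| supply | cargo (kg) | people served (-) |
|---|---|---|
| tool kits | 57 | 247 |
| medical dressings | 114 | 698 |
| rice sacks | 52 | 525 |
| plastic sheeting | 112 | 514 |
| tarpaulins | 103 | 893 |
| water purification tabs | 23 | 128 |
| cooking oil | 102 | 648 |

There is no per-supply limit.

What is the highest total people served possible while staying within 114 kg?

Density check — rice sacks 10.10, tarpaulins 8.67, cooking oil 6.35, medical dressings 6.12 are the best per kg.
Taking 2×rice sacks: 104 kg used, 1050 in people served.
Nothing else within 114 kg beats 1050.

1050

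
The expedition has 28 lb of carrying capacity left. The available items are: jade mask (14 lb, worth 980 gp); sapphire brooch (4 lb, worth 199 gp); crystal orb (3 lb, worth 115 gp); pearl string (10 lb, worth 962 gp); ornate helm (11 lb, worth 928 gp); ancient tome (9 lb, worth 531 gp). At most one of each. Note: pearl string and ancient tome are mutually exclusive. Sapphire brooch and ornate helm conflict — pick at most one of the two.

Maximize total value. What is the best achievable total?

2141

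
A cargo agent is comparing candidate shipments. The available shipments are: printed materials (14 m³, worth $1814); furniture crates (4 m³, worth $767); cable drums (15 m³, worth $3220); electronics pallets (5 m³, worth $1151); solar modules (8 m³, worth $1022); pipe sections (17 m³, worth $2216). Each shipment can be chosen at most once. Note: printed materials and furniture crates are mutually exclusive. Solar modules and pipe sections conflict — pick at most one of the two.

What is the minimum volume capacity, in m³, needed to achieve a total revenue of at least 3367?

19

Look for the lowest-volume combination reaching 3367.
Taking furniture crates + cable drums gives 3987 (≥ 3367) for 19 m³.
Any bundle with less than 19 m³ falls short of 3367.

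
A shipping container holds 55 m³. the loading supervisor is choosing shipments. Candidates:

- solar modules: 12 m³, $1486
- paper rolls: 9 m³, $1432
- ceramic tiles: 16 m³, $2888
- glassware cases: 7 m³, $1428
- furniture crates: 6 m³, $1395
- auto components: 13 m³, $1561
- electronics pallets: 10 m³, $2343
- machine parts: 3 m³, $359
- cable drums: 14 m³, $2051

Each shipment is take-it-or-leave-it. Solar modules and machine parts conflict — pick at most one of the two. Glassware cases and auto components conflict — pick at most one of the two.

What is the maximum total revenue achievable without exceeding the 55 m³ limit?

10109

By revenue per m³: electronics pallets 234.30, furniture crates 232.50, glassware cases 204.00, ceramic tiles 180.50 lead.
Filling by ratio: paper rolls + ceramic tiles + glassware cases + furniture crates + electronics pallets + machine parts for 9845, with 4 m³ left unused.
Replace glassware cases and machine parts with cable drums: the trade gains 264 net, giving 10109 at 55 m³.
Next best is ceramic tiles + glassware cases + furniture crates + electronics pallets + cable drums at 10105 (53 m³) — short by 4.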